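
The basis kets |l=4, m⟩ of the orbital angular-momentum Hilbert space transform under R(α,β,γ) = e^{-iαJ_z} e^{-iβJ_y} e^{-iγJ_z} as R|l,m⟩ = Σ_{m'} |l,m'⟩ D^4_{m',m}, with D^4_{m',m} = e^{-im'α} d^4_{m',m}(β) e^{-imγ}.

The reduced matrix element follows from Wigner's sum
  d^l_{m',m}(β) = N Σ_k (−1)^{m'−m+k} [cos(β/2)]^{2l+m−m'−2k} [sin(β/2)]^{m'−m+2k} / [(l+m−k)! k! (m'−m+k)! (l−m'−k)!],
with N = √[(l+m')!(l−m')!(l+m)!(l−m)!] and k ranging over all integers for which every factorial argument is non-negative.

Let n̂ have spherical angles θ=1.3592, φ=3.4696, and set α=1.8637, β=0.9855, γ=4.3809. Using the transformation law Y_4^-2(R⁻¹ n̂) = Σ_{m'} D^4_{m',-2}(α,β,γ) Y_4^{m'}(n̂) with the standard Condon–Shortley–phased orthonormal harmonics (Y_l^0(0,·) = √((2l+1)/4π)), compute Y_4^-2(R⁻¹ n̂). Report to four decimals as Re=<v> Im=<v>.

Need the full column D^4_{m',-2} for m'=−4..4 at α=1.8637, β=0.9855, γ=4.3809.
cos(β/2)=0.881035, sin(β/2)=0.473051
d^4_{-4,-2}: single k=2 term ⇒ +0.553801;  D = -0.483695-0.269694i
d^4_{-3,-2}: k∈[1..2] ⇒ +0.729331 -0.630775 = +0.098556;  D = -0.021097+0.096272i
d^4_{-2,-2}: k∈[0..2] ⇒ +0.363033 -1.255903 +0.452579 = -0.440291;  D = -0.438980+0.033944i
d^4_{-1,-2}: k∈[0..2] ⇒ -0.826984 +1.192053 -0.229104 = +0.135965;  D = -0.049176-0.126760i
d^4_{0,-2}: k∈[0..2] ⇒ +0.992879 -0.763297 +0.082519 = +0.312101;  D = -0.245986+0.192088i
d^4_{1,-2}: k∈[0..2] ⇒ -0.794702 +0.343656 -0.019814 = -0.470860;  D = -0.384609-0.271634i
d^4_{2,-2}: k∈[0..2] ⇒ +0.452579 -0.104379 +0.002508 = +0.350708;  D = +0.110990-0.332682i
d^4_{3,-2}: k∈[0..1] ⇒ -0.181846 +0.017475 = -0.164371;  D = +0.164301+0.004784i
d^4_{4,-2}: single k=0 term ⇒ +0.046027;  D = +0.012001+0.044435i
Y_4^{m'}(θ=1.3592,φ=3.4696) and Σ D·Y over m':
  (-0.4837-0.2697i)·(+0.1035-0.3909i)  (-0.0211+0.0963i)·(-0.1360+0.2046i)  (-0.4390+0.0339i)·(-0.1752+0.1348i)  (-0.0492-0.1268i)·(+0.2475-0.0842i)  (-0.2460+0.1921i)·(+0.1846+0.0000i)  (-0.3846-0.2716i)·(-0.2475-0.0842i)  (+0.1110-0.3327i)·(-0.1752-0.1348i)  (+0.1643+0.0048i)·(+0.1360+0.2046i)  (+0.0120+0.0444i)·(+0.1035+0.3909i)
Y_4^-2(R⁻¹ n̂) = -0.154972+0.273330i

Re=-0.1550 Im=0.2733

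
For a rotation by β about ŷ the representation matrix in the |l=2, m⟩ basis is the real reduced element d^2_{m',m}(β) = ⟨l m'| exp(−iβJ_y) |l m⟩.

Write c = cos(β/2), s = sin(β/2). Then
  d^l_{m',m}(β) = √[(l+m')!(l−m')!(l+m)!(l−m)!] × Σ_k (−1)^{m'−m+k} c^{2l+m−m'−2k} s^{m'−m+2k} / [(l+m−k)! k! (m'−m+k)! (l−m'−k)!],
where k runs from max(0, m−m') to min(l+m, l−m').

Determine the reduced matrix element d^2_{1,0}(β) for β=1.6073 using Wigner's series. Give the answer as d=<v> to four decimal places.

d^2_{1,0}(β=1.6073) via Wigner's sum:
c=cos(1.6073/2)=0.694084, s=sin(1.6073/2)=0.719894; N=√[6·1·2·2]=4.898979
The bounds max(0,m−m')=0 and min(l+m,l−m')=1 give 2 terms
  k=0: (−1)^1·4.8990/(2)·0.6941^3·0.7199^1 = -0.589630
  k=1: (−1)^2·4.8990/(2)·0.6941^1·0.7199^3 = +0.634298
d^2_{1,0}(1.6073) = -0.589630 +0.634298 = +0.044668

d=0.0447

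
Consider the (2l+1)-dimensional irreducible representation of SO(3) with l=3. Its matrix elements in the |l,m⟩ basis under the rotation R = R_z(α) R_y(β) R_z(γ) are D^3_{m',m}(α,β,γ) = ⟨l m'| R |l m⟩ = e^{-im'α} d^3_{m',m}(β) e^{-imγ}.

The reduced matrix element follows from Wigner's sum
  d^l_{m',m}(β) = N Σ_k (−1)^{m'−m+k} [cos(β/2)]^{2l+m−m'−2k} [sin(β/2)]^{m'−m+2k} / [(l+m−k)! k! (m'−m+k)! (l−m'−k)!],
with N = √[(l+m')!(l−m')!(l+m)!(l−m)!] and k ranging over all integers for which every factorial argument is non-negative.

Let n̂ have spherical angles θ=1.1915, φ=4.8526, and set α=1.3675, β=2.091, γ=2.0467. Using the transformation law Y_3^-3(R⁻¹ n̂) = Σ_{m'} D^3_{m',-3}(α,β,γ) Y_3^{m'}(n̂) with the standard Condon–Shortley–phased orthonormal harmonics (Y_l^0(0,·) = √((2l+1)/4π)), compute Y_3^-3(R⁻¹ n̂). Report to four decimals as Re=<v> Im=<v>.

Need the full column D^3_{m',-3} for m'=−3..3 at α=1.3675, β=2.091, γ=2.0467.
cos(β/2)=0.501469, sin(β/2)=0.865175
d^3_{-3,-3}: single k=0 term ⇒ +0.015903;  D = -0.010874-0.011603i
d^3_{-2,-3}: single k=0 term ⇒ -0.067205;  D = +0.057305-0.035109i
d^3_{-1,-3}: single k=0 term ⇒ +0.183329;  D = +0.062240+0.172441i
d^3_{0,-3}: single k=0 term ⇒ -0.365225;  D = -0.361493+0.052080i
d^3_{1,-3}: single k=0 term ⇒ +0.545696;  D = +0.032837-0.544708i
d^3_{2,-3}: single k=0 term ⇒ -0.595444;  D = +0.574891+0.155094i
d^3_{3,-3}: single k=0 term ⇒ +0.419397;  D = -0.188743+0.374526i
Y_3^{m'}(θ=1.1915,φ=4.8526) and Σ D·Y over m':
  (-0.0109-0.0116i)·(-0.1366-0.3053i)  (+0.0573-0.0351i)·(-0.3138+0.0904i)  (+0.0622+0.1724i)·(-0.0132-0.0935i)  (-0.3615+0.0521i)·(-0.3198+0.0000i)  (+0.0328-0.5447i)·(+0.0132-0.0935i)  (+0.5749+0.1551i)·(-0.3138-0.0904i)  (-0.1887+0.3745i)·(+0.1366-0.3053i)
Y_3^-3(R⁻¹ n̂) = -0.014259-0.005760i

Re=-0.0143 Im=-0.0058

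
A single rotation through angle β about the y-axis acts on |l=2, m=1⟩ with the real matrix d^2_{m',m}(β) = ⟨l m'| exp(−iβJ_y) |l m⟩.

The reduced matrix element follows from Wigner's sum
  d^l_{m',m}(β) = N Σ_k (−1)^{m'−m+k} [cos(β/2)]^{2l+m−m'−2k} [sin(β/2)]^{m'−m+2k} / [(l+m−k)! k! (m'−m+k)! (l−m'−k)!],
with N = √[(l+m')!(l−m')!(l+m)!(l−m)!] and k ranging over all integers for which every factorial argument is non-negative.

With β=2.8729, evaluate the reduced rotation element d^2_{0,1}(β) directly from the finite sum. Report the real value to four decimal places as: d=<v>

d=-0.3135

d^2_{0,1}(β=2.8729) via Wigner's sum:
With c≡cos(β/2)=0.133943 and s≡sin(β/2)=0.990989, N=[2·2·6·1]^{1/2}=4.898979
The bounds max(0,m−m')=1 and min(l+m,l−m')=2 give 2 terms
  k=1: (−1)^0·4.8990/(2)·0.1339^3·0.9910^1 = +0.005833
  k=2: (−1)^1·4.8990/(2)·0.1339^1·0.9910^3 = -0.319301
d^2_{0,1}(2.8729) = +0.005833 -0.319301 = -0.313468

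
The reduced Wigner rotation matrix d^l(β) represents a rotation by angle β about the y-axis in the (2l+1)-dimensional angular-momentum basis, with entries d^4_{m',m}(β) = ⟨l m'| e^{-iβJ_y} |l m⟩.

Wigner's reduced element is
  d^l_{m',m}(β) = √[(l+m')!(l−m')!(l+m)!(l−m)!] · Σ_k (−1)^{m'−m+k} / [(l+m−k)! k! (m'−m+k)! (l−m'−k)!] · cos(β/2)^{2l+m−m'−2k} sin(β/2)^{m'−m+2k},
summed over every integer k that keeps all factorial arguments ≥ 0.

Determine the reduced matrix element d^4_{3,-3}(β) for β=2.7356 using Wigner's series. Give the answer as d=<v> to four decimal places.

d=-0.5959

d^4_{3,-3}(β=2.7356) via Wigner's sum:
c=cos(2.7356/2)=0.201605, s=sin(2.7356/2)=0.979467; N=√[5040·1·1·5040]=5040.000000
k: max(0,(-3)−(3))=0 … min(4+(-3),4−(3))=1
  k=0: (−1)^6·5040.0000/(720)·0.2016^2·0.9795^6 = +0.251211
  k=1: (−1)^7·5040.0000/(5040)·0.2016^0·0.9795^8 = -0.847068
d^4_{3,-3}(2.7356) = +0.251211 -0.847068 = -0.595856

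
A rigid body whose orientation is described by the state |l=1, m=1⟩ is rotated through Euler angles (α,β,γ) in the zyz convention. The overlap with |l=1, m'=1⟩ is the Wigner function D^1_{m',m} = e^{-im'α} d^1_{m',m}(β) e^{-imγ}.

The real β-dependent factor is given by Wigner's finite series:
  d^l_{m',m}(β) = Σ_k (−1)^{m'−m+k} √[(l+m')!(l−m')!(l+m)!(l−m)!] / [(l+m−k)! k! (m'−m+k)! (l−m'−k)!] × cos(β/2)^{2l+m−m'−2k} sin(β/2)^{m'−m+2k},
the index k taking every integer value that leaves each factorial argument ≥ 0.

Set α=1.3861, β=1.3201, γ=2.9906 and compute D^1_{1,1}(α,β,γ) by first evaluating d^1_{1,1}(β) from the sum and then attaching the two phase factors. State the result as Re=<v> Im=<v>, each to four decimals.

First d^1_{1,1}(β=1.3201), then the phase factors e^{-i(1)α} and e^{-i(1)γ}:
c=cos(1.3201/2)=0.789962, s=sin(1.3201/2)=0.613156; N=√[2·1·2·1]=2.000000
Admissible k: 0..0 (factorial args all ≥0)
  k=0: (−1)^0·2.0000/(2)·0.7900^2·0.6132^0 = +0.624039
d^1_{1,1}(1.3201) = +0.624039
Attach z-rotation phases: D = e^{-i(1)(1.3861)}·(+0.624039)·e^{-i(1)(2.9906)} = -0.205571+0.589208i

Re=-0.2056 Im=0.5892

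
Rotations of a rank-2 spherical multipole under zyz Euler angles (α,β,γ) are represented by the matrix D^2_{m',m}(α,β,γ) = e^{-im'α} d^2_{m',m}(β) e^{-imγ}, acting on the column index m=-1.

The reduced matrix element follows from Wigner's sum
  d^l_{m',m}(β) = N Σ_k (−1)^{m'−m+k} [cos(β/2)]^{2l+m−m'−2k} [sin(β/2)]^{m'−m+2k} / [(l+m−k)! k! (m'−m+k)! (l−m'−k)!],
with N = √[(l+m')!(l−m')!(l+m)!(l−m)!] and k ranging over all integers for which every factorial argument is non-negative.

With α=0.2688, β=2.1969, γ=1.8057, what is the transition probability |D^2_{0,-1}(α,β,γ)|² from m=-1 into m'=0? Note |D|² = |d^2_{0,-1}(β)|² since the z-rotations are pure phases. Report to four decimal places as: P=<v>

Split into d^2_{0,-1}(β=2.1969) × two z-phases.
c=cos(2.1969/2)=0.454977, s=sin(2.1969/2)=0.890503; N=√[2·2·1·6]=4.898979
k: max(0,(-1)−(0))=0 … min(2+(-1),2−(0))=1
  k=0: (−1)^1·4.8990/(2)·0.4550^3·0.8905^1 = -0.205437
  k=1: (−1)^2·4.8990/(2)·0.4550^1·0.8905^3 = +0.786994
d^2_{0,-1}(2.1969) = -0.205437 +0.786994 = +0.581557
|D^2_{0,-1}|² = |d^2_{0,-1}(β)|² = (+0.581557)² = 0.338208 (the z-rotation phases have unit modulus)

P=0.3382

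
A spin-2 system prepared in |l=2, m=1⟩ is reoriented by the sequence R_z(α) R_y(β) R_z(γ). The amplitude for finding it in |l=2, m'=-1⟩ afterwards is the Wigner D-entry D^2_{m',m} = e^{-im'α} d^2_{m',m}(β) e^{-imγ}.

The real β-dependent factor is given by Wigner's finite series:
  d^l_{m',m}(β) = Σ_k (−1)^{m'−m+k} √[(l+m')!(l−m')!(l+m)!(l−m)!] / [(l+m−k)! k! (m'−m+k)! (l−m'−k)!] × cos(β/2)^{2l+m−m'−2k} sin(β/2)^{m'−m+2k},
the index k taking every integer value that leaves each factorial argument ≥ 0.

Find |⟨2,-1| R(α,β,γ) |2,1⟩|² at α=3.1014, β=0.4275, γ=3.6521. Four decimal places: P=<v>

P=0.0161

Split into d^2_{-1,1}(β=0.4275) × two z-phases.
With c≡cos(β/2)=0.977242 and s≡sin(β/2)=0.212126, N=[1·6·6·1]^{1/2}=6.000000
k: max(0,(1)−(-1))=2 … min(2+(1),2−(-1))=3
  k=2: (−1)^0·6.0000/(2)·0.9772^2·0.2121^2 = +0.128918
  k=3: (−1)^1·6.0000/(6)·0.9772^0·0.2121^4 = -0.002025
d^2_{-1,1}(0.4275) = +0.128918 -0.002025 = +0.126893
|D^2_{-1,1}|² = |d^2_{-1,1}(β)|² = (+0.126893)² = 0.016102 (the z-rotation phases have unit modulus)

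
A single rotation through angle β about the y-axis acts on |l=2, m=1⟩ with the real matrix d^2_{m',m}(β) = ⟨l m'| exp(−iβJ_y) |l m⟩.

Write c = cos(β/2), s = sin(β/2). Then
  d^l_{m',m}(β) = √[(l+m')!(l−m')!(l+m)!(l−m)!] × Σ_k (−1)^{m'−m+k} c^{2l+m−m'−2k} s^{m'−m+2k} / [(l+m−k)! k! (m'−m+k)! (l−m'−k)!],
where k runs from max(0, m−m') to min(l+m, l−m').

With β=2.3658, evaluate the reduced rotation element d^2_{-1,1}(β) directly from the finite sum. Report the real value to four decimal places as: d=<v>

d^2_{-1,1}(β=2.3658) via Wigner's sum:
Half-angle: c=0.378242, s=0.925707. N=√(1·6·6·1)=6.000000
Admissible k: 2..3 (factorial args all ≥0)
  k=2: (−1)^0·6.0000/(2)·0.3782^2·0.9257^2 = +0.367796
  k=3: (−1)^1·6.0000/(6)·0.3782^0·0.9257^4 = -0.734334
d^2_{-1,1}(2.3658) = +0.367796 -0.734334 = -0.366538

d=-0.3665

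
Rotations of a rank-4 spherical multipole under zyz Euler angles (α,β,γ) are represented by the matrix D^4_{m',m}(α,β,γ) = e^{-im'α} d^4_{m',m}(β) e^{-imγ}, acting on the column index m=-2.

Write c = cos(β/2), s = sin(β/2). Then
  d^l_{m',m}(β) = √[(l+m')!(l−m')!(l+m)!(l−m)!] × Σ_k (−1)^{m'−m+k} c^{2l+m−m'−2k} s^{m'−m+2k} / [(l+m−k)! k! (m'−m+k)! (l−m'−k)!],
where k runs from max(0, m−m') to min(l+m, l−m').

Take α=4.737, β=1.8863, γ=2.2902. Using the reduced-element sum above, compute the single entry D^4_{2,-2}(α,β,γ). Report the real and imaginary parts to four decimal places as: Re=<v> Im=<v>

Re=-0.0385 Im=-0.2103

D^4_{2,-2}(4.737,1.8863,2.2902) = e^{-i·2·4.737}·d^4_{2,-2}(1.8863)·e^{-i·-2·2.2902}. Compute d first:
With c≡cos(β/2)=0.587241 and s≡sin(β/2)=0.809412, N=[720·2·2·720]^{1/2}=1440.000000
k: max(0,(-2)−(2))=0 … min(4+(-2),4−(2))=2
  k=0: (−1)^4·1440.0000/(96)·0.5872^4·0.8094^4 = +0.765660
  k=1: (−1)^5·1440.0000/(120)·0.5872^2·0.8094^6 = -1.163676
  k=2: (−1)^6·1440.0000/(1440)·0.5872^0·0.8094^8 = +0.184228
d^4_{2,-2}(1.8863) = +0.765660 -1.163676 +0.184228 = -0.213787
D = (-0.998789+0.049202i)·(-0.213787)·(-0.131606-0.991302i) = -0.038529-0.210287i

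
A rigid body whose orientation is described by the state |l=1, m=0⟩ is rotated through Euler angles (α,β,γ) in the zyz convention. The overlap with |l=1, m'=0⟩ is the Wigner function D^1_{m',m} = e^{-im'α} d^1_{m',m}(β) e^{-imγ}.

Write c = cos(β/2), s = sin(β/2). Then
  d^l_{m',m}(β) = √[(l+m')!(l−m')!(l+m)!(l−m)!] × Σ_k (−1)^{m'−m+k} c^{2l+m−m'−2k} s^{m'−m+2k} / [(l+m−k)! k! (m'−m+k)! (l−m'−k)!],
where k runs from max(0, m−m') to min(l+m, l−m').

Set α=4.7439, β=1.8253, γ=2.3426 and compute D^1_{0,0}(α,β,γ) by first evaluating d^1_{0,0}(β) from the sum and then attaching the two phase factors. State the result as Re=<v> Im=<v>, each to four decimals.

Re=-0.2518 Im=0.0000

First d^1_{0,0}(β=1.8253), then the phase factors e^{-i(0)α} and e^{-i(0)γ}:
c=cos(1.8253/2)=0.611651, s=sin(1.8253/2)=0.791127; N=√[1·1·1·1]=1.000000
Admissible k: 0..1 (factorial args all ≥0)
  k=0: (−1)^0·1.0000/(1)·0.6117^2·0.7911^0 = +0.374117
  k=1: (−1)^1·1.0000/(1)·0.6117^0·0.7911^2 = -0.625883
d^1_{0,0}(1.8253) = +0.374117 -0.625883 = -0.251765
Phases: e^{-i·(0)·4.7439}=+1.000000+0.000000i, e^{-i·(0)·2.3426}=+1.000000+0.000000i ⇒ D=-0.251765+0.000000i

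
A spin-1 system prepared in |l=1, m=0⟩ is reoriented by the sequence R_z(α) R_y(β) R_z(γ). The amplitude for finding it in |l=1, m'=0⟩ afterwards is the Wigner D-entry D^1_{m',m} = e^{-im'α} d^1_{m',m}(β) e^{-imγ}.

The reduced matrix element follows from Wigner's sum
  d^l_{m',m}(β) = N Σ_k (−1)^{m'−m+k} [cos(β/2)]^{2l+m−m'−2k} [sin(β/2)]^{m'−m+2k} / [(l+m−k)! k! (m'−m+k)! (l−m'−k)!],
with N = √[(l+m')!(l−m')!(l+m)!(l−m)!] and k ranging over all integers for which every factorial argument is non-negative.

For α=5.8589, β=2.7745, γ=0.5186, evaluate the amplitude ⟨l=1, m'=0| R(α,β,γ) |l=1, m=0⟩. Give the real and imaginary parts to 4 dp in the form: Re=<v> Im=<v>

Re=-0.9334 Im=0.0000

First d^1_{0,0}(β=2.7745), then the phase factors e^{-i(0)α} and e^{-i(0)γ}:
Half-angle: c=0.182517, s=0.983203. N=√(1·1·1·1)=1.000000
k: max(0,(0)−(0))=0 … min(1+(0),1−(0))=1
  k=0: (−1)^0·1.0000/(1)·0.1825^2·0.9832^0 = +0.033313
  k=1: (−1)^1·1.0000/(1)·0.1825^0·0.9832^2 = -0.966687
d^1_{0,0}(2.7745) = +0.033313 -0.966687 = -0.933375
D = (+1.000000+0.000000i)·(-0.933375)·(+1.000000+0.000000i) = -0.933375+0.000000i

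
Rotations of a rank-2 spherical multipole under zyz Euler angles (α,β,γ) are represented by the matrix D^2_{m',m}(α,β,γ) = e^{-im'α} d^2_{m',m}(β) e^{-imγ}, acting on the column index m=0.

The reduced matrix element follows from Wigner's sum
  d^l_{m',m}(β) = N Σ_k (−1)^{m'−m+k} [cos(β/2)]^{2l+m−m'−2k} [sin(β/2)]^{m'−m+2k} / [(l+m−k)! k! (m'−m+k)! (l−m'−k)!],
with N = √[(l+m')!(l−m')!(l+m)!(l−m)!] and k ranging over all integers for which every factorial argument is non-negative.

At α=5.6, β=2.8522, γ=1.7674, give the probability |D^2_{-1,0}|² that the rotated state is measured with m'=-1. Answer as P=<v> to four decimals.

P=0.1122

D^2_{-1,0}(5.6,2.8522,1.7674) = e^{-i·-1·5.6}·d^2_{-1,0}(2.8522)·e^{-i·0·1.7674}. Compute d first:
Half-angle: c=0.144192, s=0.989550. N=√(1·6·2·2)=4.898979
The bounds max(0,m−m')=1 and min(l+m,l−m')=2 give 2 terms
  k=1: (−1)^0·4.8990/(2)·0.1442^3·0.9895^1 = +0.007267
  k=2: (−1)^1·4.8990/(2)·0.1442^1·0.9895^3 = -0.342239
d^2_{-1,0}(2.8522) = +0.007267 -0.342239 = -0.334972
|D^2_{-1,0}|² = |d^2_{-1,0}(β)|² = (-0.334972)² = 0.112206 (the z-rotation phases have unit modulus)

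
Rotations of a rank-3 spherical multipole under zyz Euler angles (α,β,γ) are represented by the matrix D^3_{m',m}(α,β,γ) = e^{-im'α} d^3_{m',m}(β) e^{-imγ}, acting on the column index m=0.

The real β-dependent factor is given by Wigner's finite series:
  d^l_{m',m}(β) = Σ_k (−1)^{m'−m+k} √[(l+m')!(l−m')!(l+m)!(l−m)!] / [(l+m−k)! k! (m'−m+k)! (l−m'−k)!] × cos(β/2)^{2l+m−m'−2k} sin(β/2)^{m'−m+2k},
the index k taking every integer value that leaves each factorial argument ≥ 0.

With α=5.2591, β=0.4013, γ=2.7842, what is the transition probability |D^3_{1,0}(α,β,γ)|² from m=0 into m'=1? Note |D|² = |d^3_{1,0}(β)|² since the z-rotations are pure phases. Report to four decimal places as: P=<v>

P=0.2998

First d^3_{1,0}(β=0.4013), then the phase factors e^{-i(1)α} and e^{-i(0)γ}:
c=cos(0.4013/2)=0.979937, s=sin(0.4013/2)=0.199306; N=√[24·2·6·6]=41.569219
Admissible k: 0..2 (factorial args all ≥0)
  k=0: (−1)^1·41.5692/(12)·0.9799^5·0.1993^1 = -0.623883
  k=1: (−1)^2·41.5692/(4)·0.9799^3·0.1993^3 = +0.077423
  k=2: (−1)^3·41.5692/(12)·0.9799^1·0.1993^5 = -0.001068
d^3_{1,0}(0.4013) = -0.623883 +0.077423 -0.001068 = -0.547527
|D^3_{1,0}|² = |d^3_{1,0}(β)|² = (-0.547527)² = 0.299786 (the z-rotation phases have unit modulus)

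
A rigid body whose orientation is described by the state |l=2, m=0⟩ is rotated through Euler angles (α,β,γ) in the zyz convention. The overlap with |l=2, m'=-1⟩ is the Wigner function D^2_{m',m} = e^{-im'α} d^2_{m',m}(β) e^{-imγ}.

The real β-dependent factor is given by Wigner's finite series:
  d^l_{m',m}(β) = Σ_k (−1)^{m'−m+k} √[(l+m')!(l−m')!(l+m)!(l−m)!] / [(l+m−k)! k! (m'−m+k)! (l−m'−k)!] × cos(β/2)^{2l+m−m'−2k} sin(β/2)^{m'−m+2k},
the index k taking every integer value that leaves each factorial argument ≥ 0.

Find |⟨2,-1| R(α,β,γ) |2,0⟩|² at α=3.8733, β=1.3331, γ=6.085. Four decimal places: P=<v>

P=0.0786

D^2_{-1,0}(3.8733,1.3331,6.085) = e^{-i·-1·3.8733}·d^2_{-1,0}(1.3331)·e^{-i·0·6.085}. Compute d first:
c=cos(1.3331/2)=0.785959, s=sin(1.3331/2)=0.618278; N=√[1·6·2·2]=4.898979
k: max(0,(0)−(-1))=1 … min(2+(0),2−(-1))=2
  k=1: (−1)^0·4.8990/(2)·0.7860^3·0.6183^1 = +0.735292
  k=2: (−1)^1·4.8990/(2)·0.7860^1·0.6183^3 = -0.455017
d^2_{-1,0}(1.3331) = +0.735292 -0.455017 = +0.280275
|D^2_{-1,0}|² = |d^2_{-1,0}(β)|² = (+0.280275)² = 0.078554 (the z-rotation phases have unit modulus)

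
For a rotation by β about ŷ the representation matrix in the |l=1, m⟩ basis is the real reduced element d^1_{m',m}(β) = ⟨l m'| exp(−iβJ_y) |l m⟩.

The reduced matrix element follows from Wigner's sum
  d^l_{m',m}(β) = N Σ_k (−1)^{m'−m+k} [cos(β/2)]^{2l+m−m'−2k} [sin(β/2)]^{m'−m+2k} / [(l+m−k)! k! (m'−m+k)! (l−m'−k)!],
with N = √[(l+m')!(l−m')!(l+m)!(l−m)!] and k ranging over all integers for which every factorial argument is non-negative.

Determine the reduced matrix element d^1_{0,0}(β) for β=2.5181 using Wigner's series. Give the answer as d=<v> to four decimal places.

d^1_{0,0}(β=2.5181) via Wigner's sum:
With c≡cos(β/2)=0.306721 and s≡sin(β/2)=0.951799, N=[1·1·1·1]^{1/2}=1.000000
The bounds max(0,m−m')=0 and min(l+m,l−m')=1 give 2 terms
  k=0: (−1)^0·1.0000/(1)·0.3067^2·0.9518^0 = +0.094078
  k=1: (−1)^1·1.0000/(1)·0.3067^0·0.9518^2 = -0.905922
d^1_{0,0}(2.5181) = +0.094078 -0.905922 = -0.811844

d=-0.8118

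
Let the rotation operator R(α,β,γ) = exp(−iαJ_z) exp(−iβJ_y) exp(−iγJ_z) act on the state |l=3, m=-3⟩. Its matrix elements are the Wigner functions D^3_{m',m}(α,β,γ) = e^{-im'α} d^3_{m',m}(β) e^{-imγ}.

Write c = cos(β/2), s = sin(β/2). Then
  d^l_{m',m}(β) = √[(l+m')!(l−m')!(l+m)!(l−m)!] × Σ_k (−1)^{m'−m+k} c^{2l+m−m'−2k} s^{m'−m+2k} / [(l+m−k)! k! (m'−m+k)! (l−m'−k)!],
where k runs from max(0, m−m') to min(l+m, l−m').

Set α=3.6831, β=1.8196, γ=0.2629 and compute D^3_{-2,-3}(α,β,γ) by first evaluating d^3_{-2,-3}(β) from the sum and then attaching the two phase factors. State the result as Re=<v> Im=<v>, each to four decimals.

D^3_{-2,-3}(3.6831,1.8196,0.2629) = e^{-i·-2·3.6831}·d^3_{-2,-3}(1.8196)·e^{-i·-3·0.2629}. Compute d first:
c=cos(1.8196/2)=0.613904, s=sin(1.8196/2)=0.789381; N=√[1·120·1·720]=293.938769
The bounds max(0,m−m')=0 and min(l+m,l−m')=0 give 1 term
  k=0: (−1)^1·293.9388/(120)·0.6139^5·0.7894^1 = -0.168602
d^3_{-2,-3}(1.8196) = -0.168602
Phases: e^{-i·(-2)·3.6831}=+0.468667+0.883375i, e^{-i·(-3)·0.2629}=+0.704768+0.709438i ⇒ D=+0.049973-0.161026i

Re=0.0500 Im=-0.1610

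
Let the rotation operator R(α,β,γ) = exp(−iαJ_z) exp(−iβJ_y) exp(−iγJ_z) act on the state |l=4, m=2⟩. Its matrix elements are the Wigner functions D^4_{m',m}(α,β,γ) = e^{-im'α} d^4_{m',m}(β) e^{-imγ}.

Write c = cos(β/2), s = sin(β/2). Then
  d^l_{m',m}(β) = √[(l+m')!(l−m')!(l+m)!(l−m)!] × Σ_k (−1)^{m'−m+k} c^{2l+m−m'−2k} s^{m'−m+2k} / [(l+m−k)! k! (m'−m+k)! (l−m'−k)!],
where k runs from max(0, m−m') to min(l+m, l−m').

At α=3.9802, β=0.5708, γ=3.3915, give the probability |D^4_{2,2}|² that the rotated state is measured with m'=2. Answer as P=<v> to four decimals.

Split into d^4_{2,2}(β=0.5708) × two z-phases.
Half-angle: c=0.959549, s=0.281541. N=√(720·2·720·2)=1440.000000
k: max(0,(2)−(2))=0 … min(4+(2),4−(2))=2
  k=0: (−1)^0·1440.0000/(1440)·0.9595^8·0.2815^0 = +0.718683
  k=1: (−1)^1·1440.0000/(120)·0.9595^6·0.2815^2 = -0.742453
  k=2: (−1)^2·1440.0000/(96)·0.9595^4·0.2815^4 = +0.079897
d^4_{2,2}(0.5708) = +0.718683 -0.742453 +0.079897 = +0.056128
|D^4_{2,2}|² = |d^4_{2,2}(β)|² = (+0.056128)² = 0.003150 (the z-rotation phases have unit modulus)

P=0.0032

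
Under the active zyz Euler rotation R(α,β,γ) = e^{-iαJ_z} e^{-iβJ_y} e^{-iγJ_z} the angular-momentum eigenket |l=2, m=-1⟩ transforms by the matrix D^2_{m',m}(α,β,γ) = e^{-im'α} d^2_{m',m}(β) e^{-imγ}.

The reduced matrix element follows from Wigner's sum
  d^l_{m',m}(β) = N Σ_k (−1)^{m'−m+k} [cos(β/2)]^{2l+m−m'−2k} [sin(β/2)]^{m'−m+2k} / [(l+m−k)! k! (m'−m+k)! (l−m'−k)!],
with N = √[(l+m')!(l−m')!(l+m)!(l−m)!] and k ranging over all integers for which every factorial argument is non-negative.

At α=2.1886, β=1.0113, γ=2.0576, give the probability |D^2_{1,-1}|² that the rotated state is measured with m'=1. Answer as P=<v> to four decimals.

D^2_{1,-1}(2.1886,1.0113,2.0576) = e^{-i·1·2.1886}·d^2_{1,-1}(1.0113)·e^{-i·-1·2.0576}. Compute d first:
c=cos(1.0113/2)=0.874860, s=sin(1.0113/2)=0.484376; N=√[6·1·1·6]=6.000000
k∈{0,1} keeps every argument non-negative
  k=0: (−1)^2·6.0000/(2)·0.8749^2·0.4844^2 = +0.538721
  k=1: (−1)^3·6.0000/(6)·0.8749^0·0.4844^4 = -0.055047
d^2_{1,-1}(1.0113) = +0.538721 -0.055047 = +0.483674
|D^2_{1,-1}|² = |d^2_{1,-1}(β)|² = (+0.483674)² = 0.233941 (the z-rotation phases have unit modulus)

P=0.2339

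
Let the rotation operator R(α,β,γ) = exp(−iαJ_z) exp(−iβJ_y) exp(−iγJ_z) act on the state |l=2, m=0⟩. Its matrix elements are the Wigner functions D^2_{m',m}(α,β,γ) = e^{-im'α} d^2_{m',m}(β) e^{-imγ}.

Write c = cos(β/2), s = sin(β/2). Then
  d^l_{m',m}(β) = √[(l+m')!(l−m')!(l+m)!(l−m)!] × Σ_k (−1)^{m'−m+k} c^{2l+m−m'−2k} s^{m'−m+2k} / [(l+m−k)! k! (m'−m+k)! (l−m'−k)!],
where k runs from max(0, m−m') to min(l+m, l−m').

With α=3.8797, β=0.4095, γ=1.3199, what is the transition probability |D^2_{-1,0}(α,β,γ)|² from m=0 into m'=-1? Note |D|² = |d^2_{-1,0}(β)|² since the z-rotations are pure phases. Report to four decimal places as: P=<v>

First d^2_{-1,0}(β=0.4095), then the phase factors e^{-i(-1)α} and e^{-i(0)γ}:
With c≡cos(β/2)=0.979112 and s≡sin(β/2)=0.203322, N=[1·6·2·2]^{1/2}=4.898979
k: max(0,(0)−(-1))=1 … min(2+(0),2−(-1))=2
  k=1: (−1)^0·4.8990/(2)·0.9791^3·0.2033^1 = +0.467474
  k=2: (−1)^1·4.8990/(2)·0.9791^1·0.2033^3 = -0.020159
d^2_{-1,0}(0.4095) = +0.467474 -0.020159 = +0.447316
|D^2_{-1,0}|² = |d^2_{-1,0}(β)|² = (+0.447316)² = 0.200091 (the z-rotation phases have unit modulus)

P=0.2001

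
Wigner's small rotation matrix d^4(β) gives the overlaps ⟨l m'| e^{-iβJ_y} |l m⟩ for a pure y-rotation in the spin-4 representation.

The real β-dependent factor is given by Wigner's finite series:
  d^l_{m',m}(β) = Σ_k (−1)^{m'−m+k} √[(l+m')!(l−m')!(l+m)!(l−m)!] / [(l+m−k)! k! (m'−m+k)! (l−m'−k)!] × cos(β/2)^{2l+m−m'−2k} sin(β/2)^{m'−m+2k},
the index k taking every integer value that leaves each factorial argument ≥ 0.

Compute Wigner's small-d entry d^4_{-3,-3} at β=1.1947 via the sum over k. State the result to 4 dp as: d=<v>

d=-0.4891

d^4_{-3,-3}(β=1.1947) via Wigner's sum:
Half-angle: c=0.826829, s=0.562453. N=√(1·5040·1·5040)=5040.000000
Admissible k: 0..1 (factorial args all ≥0)
  k=0: (−1)^0·5040.0000/(5040)·0.8268^8·0.5625^0 = +0.218437
  k=1: (−1)^1·5040.0000/(720)·0.8268^6·0.5625^2 = -0.707563
d^4_{-3,-3}(1.1947) = +0.218437 -0.707563 = -0.489127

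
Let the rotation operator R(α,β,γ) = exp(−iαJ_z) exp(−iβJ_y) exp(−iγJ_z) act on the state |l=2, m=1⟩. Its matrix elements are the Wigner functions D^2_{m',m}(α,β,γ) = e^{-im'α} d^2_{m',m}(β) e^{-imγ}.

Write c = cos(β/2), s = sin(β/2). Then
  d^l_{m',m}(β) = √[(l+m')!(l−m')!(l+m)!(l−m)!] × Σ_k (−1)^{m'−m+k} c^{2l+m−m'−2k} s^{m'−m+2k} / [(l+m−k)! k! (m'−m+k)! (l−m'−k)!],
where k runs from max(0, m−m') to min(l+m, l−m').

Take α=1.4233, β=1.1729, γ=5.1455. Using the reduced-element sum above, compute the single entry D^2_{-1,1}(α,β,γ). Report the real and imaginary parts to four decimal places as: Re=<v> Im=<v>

Re=-0.4545 Im=0.2982

D^2_{-1,1}(1.4233,1.1729,5.1455) = e^{-i·-1·1.4233}·d^2_{-1,1}(1.1729)·e^{-i·1·5.1455}. Compute d first:
c=cos(1.1729/2)=0.832911, s=sin(1.1729/2)=0.553408; N=√[1·6·6·1]=6.000000
k: max(0,(1)−(-1))=2 … min(2+(1),2−(-1))=3
  k=2: (−1)^0·6.0000/(2)·0.8329^2·0.5534^2 = +0.637395
  k=3: (−1)^1·6.0000/(6)·0.8329^0·0.5534^4 = -0.093795
d^2_{-1,1}(1.1729) = +0.637395 -0.093795 = +0.543599
D = (+0.146962+0.989142i)·(+0.543599)·(+0.419697+0.907664i) = -0.454519+0.298182i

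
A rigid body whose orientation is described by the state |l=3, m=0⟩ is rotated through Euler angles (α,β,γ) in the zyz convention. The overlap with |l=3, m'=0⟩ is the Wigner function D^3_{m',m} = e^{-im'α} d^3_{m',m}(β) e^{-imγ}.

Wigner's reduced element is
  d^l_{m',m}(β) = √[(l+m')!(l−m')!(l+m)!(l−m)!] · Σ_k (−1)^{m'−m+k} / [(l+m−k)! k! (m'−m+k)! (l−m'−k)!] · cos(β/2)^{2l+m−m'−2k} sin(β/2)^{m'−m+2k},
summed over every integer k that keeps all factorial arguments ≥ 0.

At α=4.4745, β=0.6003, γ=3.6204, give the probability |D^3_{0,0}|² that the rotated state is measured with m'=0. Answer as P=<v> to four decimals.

P=0.0279

First d^3_{0,0}(β=0.6003), then the phase factors e^{-i(0)α} and e^{-i(0)γ}:
Half-angle: c=0.955292, s=0.295664. N=√(6·6·6·6)=36.000000
k∈{0,1,2,3} keeps every argument non-negative
  k=0: (−1)^0·36.0000/(36)·0.9553^6·0.2957^0 = +0.760006
  k=1: (−1)^1·36.0000/(4)·0.9553^4·0.2957^2 = -0.655213
  k=2: (−1)^2·36.0000/(4)·0.9553^2·0.2957^4 = +0.062763
  k=3: (−1)^3·36.0000/(36)·0.9553^0·0.2957^6 = -0.000668
d^3_{0,0}(0.6003) = +0.760006 -0.655213 +0.062763 -0.000668 = +0.166888
|D^3_{0,0}|² = |d^3_{0,0}(β)|² = (+0.166888)² = 0.027852 (the z-rotation phases have unit modulus)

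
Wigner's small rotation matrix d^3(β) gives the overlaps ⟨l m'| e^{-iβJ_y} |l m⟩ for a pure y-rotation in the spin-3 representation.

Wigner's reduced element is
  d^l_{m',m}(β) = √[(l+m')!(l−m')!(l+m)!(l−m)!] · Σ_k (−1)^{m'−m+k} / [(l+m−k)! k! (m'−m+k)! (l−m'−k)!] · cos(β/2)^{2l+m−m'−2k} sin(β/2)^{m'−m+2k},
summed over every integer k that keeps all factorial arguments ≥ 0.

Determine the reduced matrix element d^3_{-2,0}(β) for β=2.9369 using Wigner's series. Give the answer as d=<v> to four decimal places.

d^3_{-2,0}(β=2.9369) via Wigner's sum:
c=cos(2.9369/2)=0.102168, s=sin(2.9369/2)=0.994767; N=√[1·120·6·6]=65.726707
k∈{2,3} keeps every argument non-negative
  k=2: (−1)^0·65.7267/(12)·0.1022^4·0.9948^2 = +0.000591
  k=3: (−1)^1·65.7267/(12)·0.1022^2·0.9948^4 = -0.055985
d^3_{-2,0}(2.9369) = +0.000591 -0.055985 = -0.055395

d=-0.0554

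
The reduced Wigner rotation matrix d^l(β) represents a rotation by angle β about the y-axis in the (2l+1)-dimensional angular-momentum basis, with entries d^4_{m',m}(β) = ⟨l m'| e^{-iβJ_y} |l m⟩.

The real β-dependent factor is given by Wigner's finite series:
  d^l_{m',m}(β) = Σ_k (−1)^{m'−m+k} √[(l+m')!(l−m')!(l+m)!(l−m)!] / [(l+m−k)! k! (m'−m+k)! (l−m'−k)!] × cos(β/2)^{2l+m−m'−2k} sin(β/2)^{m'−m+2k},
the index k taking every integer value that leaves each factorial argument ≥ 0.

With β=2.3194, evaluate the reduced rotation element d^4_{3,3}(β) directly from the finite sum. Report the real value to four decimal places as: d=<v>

d^4_{3,3}(β=2.3194) via Wigner's sum:
With c≡cos(β/2)=0.399615 and s≡sin(β/2)=0.916683, N=[5040·1·5040·1]^{1/2}=5040.000000
The bounds max(0,m−m')=0 and min(l+m,l−m')=1 give 2 terms
  k=0: (−1)^0·5040.0000/(5040)·0.3996^8·0.9167^0 = +0.000650
  k=1: (−1)^1·5040.0000/(720)·0.3996^6·0.9167^2 = -0.023954
d^4_{3,3}(2.3194) = +0.000650 -0.023954 = -0.023304

d=-0.0233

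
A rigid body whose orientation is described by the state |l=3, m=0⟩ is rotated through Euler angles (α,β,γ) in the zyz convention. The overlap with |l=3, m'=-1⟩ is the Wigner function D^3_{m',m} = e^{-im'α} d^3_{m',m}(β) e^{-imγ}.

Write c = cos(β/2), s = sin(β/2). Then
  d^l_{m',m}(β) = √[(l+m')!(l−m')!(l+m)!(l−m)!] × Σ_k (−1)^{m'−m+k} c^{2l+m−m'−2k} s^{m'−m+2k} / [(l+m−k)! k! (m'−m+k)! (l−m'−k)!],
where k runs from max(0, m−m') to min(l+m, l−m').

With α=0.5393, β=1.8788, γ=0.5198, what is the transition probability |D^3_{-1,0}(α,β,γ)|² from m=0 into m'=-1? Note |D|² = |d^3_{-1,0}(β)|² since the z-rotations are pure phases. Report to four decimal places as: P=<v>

D^3_{-1,0}(0.5393,1.8788,0.5198) = e^{-i·-1·0.5393}·d^3_{-1,0}(1.8788)·e^{-i·0·0.5198}. Compute d first:
Half-angle: c=0.590272, s=0.807204. N=√(2·24·6·6)=41.569219
Admissible k: 1..3 (factorial args all ≥0)
  k=1: (−1)^0·41.5692/(12)·0.5903^5·0.8072^1 = +0.200372
  k=2: (−1)^1·41.5692/(4)·0.5903^3·0.8072^3 = -1.124138
  k=3: (−1)^2·41.5692/(12)·0.5903^1·0.8072^5 = +0.700745
d^3_{-1,0}(1.8788) = +0.200372 -1.124138 +0.700745 = -0.223021
|D^3_{-1,0}|² = |d^3_{-1,0}(β)|² = (-0.223021)² = 0.049738 (the z-rotation phases have unit modulus)

P=0.0497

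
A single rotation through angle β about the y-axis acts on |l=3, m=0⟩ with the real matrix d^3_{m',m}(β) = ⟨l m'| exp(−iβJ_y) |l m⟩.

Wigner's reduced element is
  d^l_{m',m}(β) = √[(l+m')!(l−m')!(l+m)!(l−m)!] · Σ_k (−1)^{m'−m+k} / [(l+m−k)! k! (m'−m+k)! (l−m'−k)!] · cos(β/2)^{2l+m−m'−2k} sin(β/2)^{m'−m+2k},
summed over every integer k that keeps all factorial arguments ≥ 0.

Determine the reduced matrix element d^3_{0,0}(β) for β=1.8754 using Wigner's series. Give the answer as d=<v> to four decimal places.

d=0.3824

d^3_{0,0}(β=1.8754) via Wigner's sum:
With c≡cos(β/2)=0.591644 and s≡sin(β/2)=0.806199, N=[6·6·6·6]^{1/2}=36.000000
k: max(0,(0)−(0))=0 … min(3+(0),3−(0))=3
  k=0: (−1)^0·36.0000/(36)·0.5916^6·0.8062^0 = +0.042891
  k=1: (−1)^1·36.0000/(4)·0.5916^4·0.8062^2 = -0.716752
  k=2: (−1)^2·36.0000/(4)·0.5916^2·0.8062^4 = +1.330863
  k=3: (−1)^3·36.0000/(36)·0.5916^0·0.8062^6 = -0.274571
d^3_{0,0}(1.8754) = +0.042891 -0.716752 +1.330863 -0.274571 = +0.382430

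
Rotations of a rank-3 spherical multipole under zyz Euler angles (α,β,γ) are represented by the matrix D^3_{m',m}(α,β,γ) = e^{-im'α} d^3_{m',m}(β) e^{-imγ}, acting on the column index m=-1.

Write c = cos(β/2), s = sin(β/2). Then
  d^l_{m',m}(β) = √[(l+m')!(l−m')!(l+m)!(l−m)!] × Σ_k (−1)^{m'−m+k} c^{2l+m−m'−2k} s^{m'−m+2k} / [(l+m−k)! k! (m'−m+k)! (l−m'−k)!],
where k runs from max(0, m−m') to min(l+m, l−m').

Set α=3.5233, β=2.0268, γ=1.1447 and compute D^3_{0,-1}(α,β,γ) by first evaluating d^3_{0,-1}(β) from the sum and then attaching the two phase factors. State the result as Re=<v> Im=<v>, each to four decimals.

First d^3_{0,-1}(β=2.0268), then the phase factors e^{-i(0)α} and e^{-i(-1)γ}:
c=cos(2.0268/2)=0.528978, s=sin(2.0268/2)=0.848635; N=√[6·6·2·24]=41.569219
k: max(0,(-1)−(0))=0 … min(3+(-1),3−(0))=2
  k=0: (−1)^1·41.5692/(12)·0.5290^5·0.8486^1 = -0.121759
  k=1: (−1)^2·41.5692/(4)·0.5290^3·0.8486^3 = +0.940132
  k=2: (−1)^3·41.5692/(12)·0.5290^1·0.8486^5 = -0.806555
d^3_{0,-1}(2.0268) = -0.121759 +0.940132 -0.806555 = +0.011818
Phases: e^{-i·(0)·3.5233}=+1.000000+0.000000i, e^{-i·(-1)·1.1447}=+0.413319+0.910586i ⇒ D=+0.004885+0.010762i

Re=0.0049 Im=0.0108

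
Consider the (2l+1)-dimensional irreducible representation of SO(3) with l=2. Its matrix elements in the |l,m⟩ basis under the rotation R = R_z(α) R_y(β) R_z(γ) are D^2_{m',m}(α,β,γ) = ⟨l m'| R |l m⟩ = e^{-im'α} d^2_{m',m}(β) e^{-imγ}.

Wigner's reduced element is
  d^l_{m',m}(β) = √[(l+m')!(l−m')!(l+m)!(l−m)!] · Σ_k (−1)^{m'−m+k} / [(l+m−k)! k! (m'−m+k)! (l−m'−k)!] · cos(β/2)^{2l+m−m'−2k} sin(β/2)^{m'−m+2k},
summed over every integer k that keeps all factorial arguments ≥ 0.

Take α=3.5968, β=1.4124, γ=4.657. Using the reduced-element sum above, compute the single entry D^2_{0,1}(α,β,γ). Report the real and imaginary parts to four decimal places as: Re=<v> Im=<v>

Re=-0.0106 Im=0.1905

Split into d^2_{0,1}(β=1.4124) × two z-phases.
c=cos(1.4124/2)=0.760833, s=sin(1.4124/2)=0.648947; N=√[2·2·6·1]=4.898979
The bounds max(0,m−m')=1 and min(l+m,l−m')=2 give 2 terms
  k=1: (−1)^0·4.8990/(2)·0.7608^3·0.6489^1 = +0.700090
  k=2: (−1)^1·4.8990/(2)·0.7608^1·0.6489^3 = -0.509323
d^2_{0,1}(1.4124) = +0.700090 -0.509323 = +0.190767
Attach z-rotation phases: D = e^{-i(0)(3.5968)}·(+0.190767)·e^{-i(1)(4.657)} = -0.010561+0.190474i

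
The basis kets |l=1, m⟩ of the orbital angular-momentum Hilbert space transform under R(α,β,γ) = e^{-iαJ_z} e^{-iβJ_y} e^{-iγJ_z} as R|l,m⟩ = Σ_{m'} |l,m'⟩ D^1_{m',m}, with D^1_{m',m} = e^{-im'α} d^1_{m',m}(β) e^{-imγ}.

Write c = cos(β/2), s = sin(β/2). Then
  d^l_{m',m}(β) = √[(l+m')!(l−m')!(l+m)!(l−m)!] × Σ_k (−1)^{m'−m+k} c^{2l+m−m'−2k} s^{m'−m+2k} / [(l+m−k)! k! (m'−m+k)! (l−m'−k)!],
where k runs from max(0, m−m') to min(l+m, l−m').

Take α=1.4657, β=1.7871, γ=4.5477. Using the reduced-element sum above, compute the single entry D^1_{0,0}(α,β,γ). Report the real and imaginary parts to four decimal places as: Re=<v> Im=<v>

First d^1_{0,0}(β=1.7871), then the phase factors e^{-i(0)α} and e^{-i(0)γ}:
c=cos(1.7871/2)=0.626649, s=sin(1.7871/2)=0.779301; N=√[1·1·1·1]=1.000000
k: max(0,(0)−(0))=0 … min(1+(0),1−(0))=1
  k=0: (−1)^0·1.0000/(1)·0.6266^2·0.7793^0 = +0.392690
  k=1: (−1)^1·1.0000/(1)·0.6266^0·0.7793^2 = -0.607310
d^1_{0,0}(1.7871) = +0.392690 -0.607310 = -0.214621
Phases: e^{-i·(0)·1.4657}=+1.000000+0.000000i, e^{-i·(0)·4.5477}=+1.000000+0.000000i ⇒ D=-0.214621+0.000000i

Re=-0.2146 Im=0.0000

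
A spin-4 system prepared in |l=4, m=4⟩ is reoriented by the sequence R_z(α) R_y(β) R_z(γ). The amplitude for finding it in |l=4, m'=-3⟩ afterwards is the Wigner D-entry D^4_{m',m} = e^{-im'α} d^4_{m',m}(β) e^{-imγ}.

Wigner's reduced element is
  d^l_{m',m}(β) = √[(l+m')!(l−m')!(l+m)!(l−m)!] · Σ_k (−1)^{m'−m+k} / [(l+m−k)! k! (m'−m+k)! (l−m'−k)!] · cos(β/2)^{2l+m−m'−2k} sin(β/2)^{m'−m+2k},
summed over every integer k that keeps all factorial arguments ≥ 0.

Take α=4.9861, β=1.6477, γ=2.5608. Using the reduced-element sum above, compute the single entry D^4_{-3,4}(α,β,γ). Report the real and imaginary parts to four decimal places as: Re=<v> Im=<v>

D^4_{-3,4}(4.9861,1.6477,2.5608) = e^{-i·-3·4.9861}·d^4_{-3,4}(1.6477)·e^{-i·4·2.5608}. Compute d first:
With c≡cos(β/2)=0.679401 and s≡sin(β/2)=0.733767, N=[1·5040·40320·1]^{1/2}=14255.272709
k∈{7} keeps every argument non-negative
  k=7: (−1)^0·14255.2727/(5040)·0.6794^1·0.7338^7 = +0.220079
d^4_{-3,4}(1.6477) = +0.220079
D = (-0.731918+0.681392i)·(+0.220079)·(-0.683374+0.730068i) = +0.000597-0.220078i

Re=0.0006 Im=-0.2201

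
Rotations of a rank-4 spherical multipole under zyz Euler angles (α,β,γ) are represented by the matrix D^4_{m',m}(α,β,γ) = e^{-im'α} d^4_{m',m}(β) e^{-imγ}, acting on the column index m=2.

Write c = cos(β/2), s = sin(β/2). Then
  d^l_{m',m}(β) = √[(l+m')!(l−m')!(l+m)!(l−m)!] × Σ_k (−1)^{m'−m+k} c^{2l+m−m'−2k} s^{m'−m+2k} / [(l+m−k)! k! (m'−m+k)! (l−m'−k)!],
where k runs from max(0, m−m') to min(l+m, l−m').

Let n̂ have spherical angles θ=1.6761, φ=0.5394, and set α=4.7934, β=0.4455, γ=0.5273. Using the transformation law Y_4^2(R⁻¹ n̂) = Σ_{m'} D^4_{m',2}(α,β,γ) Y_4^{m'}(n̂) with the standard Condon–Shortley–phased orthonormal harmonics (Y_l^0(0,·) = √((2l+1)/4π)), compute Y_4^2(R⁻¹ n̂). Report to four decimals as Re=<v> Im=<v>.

Need the full column D^4_{m',2} for m'=−4..4 at α=4.7934, β=0.4455, γ=0.5273.
cos(β/2)=0.975294, sin(β/2)=0.220913
d^4_{-4,2}: single k=6 term ⇒ +0.000585;  D = +0.000436-0.000390i
d^4_{-3,2}: k∈[5..6] ⇒ +0.005479 -0.000094 = +0.005385;  D = +0.003906+0.003707i
d^4_{-2,2}: k∈[4..6] ⇒ +0.032323 -0.001327 +0.000006 = +0.031002;  D = -0.019451+0.024141i
d^4_{-1,2}: k∈[3..5] ⇒ +0.134540 -0.010354 +0.000106 = +0.124293;  D = -0.102779-0.069894i
d^4_{0,2}: k∈[2..4] ⇒ +0.398450 -0.054515 +0.001049 = +0.344985;  D = +0.170276-0.300034i
d^4_{1,2}: k∈[1..3] ⇒ +0.786691 -0.201811 +0.006903 = +0.591783;  D = +0.536624+0.249483i
d^4_{2,2}: k∈[0..2] ⇒ +0.818621 -0.504004 +0.032323 = +0.346940;  D = -0.120324+0.325407i
d^4_{3,2}: k∈[0..1] ⇒ -0.693796 +0.106788 = -0.587008;  D = +0.565243+0.158362i
d^4_{4,2}: single k=0 term ⇒ +0.222245;  D = +0.042443-0.218155i
Y_4^{m'}(θ=1.6761,φ=0.5394) and Σ D·Y over m':
  (+0.0004-0.0004i)·(-0.2396-0.3604i)  (+0.0039+0.0037i)·(+0.0061+0.1292i)  (-0.0195+0.0241i)·(-0.1442+0.2690i)  (-0.1028-0.0699i)·(+0.1240-0.0742i)  (+0.1703-0.3000i)·(+0.2827+0.0000i)  (+0.5366+0.2495i)·(-0.1240-0.0742i)  (-0.1203+0.3254i)·(-0.1442-0.2690i)  (+0.5652+0.1584i)·(-0.0061+0.1292i)  (+0.0424-0.2182i)·(-0.2396+0.3604i)
Y_4^2(R⁻¹ n̂) = +0.127213-0.039784i

Re=0.1272 Im=-0.0398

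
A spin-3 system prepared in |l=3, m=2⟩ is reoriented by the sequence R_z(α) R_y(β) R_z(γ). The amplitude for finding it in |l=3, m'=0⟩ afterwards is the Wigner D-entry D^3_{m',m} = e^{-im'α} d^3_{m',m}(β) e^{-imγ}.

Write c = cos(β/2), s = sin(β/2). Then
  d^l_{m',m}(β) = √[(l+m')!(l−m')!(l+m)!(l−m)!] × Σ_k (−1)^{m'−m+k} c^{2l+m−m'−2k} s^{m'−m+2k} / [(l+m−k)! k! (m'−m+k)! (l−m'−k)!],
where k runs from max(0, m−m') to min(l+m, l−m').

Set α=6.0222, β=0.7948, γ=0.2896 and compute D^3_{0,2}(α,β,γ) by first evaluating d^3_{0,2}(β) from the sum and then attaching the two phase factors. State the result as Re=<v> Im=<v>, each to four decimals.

Split into d^3_{0,2}(β=0.7948) × two z-phases.
With c≡cos(β/2)=0.922070 and s≡sin(β/2)=0.387022, N=[6·6·120·1]^{1/2}=65.726707
Admissible k: 2..3 (factorial args all ≥0)
  k=2: (−1)^0·65.7267/(12)·0.9221^4·0.3870^2 = +0.593047
  k=3: (−1)^1·65.7267/(12)·0.9221^2·0.3870^4 = -0.104480
d^3_{0,2}(0.7948) = +0.593047 -0.104480 = +0.488567
D = (+1.000000+0.000000i)·(+0.488567)·(+0.836901-0.547355i) = +0.408882-0.267419i

Re=0.4089 Im=-0.2674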